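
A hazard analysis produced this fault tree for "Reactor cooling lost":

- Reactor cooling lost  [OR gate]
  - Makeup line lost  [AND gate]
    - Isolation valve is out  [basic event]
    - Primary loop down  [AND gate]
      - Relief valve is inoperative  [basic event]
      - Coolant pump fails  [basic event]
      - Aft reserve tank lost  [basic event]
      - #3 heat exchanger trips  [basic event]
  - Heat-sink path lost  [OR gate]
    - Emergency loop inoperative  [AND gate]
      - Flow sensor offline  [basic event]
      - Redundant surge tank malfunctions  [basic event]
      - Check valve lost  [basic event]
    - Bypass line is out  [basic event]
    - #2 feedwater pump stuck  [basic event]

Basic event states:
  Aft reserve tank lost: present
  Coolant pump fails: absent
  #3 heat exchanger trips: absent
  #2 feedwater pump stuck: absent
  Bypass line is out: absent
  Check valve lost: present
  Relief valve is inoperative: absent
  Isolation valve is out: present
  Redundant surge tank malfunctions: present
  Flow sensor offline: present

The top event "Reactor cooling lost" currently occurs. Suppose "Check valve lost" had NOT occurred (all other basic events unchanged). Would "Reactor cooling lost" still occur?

Counterfactual: set "Check valve lost" to not occurred.
Primary loop down [AND]: Relief valve is inoperative=not, Coolant pump fails=not, Aft reserve tank lost=occurs, #3 heat exchanger trips=not → not all inputs occur → does not occur.
Makeup line lost [AND]: Isolation valve is out=occurs, Primary loop down=not → not all inputs occur → does not occur.
Emergency loop inoperative [AND]: Flow sensor offline=occurs, Redundant surge tank malfunctions=occurs, Check valve lost=not → not all inputs occur → does not occur.
Heat-sink path lost [OR]: Emergency loop inoperative=not, Bypass line is out=not, #2 feedwater pump stuck=not → no input occurs → does not occur.
Reactor cooling lost [OR]: Makeup line lost=not, Heat-sink path lost=not → no input occurs → does not occur.

No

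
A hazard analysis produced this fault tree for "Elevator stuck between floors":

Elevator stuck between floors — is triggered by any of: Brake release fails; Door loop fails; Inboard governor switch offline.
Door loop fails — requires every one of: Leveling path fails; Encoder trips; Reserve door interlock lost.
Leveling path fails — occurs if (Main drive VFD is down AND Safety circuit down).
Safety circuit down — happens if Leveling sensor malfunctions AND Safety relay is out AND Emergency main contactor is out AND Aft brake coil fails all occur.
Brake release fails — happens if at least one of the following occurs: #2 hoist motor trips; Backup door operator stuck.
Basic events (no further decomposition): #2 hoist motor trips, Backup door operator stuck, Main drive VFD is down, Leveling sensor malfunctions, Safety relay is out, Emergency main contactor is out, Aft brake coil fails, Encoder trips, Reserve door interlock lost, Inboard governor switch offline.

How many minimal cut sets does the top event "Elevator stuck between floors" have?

4

Brake release fails [OR]: union of children's cut sets → 2 cut set(s).
Safety circuit down [AND]: one cut set from each child combined → 1 × 1 × 1 × 1 = 1 cut set(s).
Leveling path fails [AND]: one cut set from each child combined → 1 × 1 = 1 cut set(s).
Door loop fails [AND]: one cut set from each child combined → 1 × 1 × 1 = 1 cut set(s).
Elevator stuck between floors [OR]: union of children's cut sets → 4 cut set(s).
Minimal cut sets: {#2 hoist motor trips}; {Backup door operator stuck}; {Aft brake coil fails, Emergency main contactor is out, Encoder trips, Leveling sensor malfunctions, Main drive VFD is down, Reserve door interlock lost, Safety relay is out}; {Inboard governor switch offline}.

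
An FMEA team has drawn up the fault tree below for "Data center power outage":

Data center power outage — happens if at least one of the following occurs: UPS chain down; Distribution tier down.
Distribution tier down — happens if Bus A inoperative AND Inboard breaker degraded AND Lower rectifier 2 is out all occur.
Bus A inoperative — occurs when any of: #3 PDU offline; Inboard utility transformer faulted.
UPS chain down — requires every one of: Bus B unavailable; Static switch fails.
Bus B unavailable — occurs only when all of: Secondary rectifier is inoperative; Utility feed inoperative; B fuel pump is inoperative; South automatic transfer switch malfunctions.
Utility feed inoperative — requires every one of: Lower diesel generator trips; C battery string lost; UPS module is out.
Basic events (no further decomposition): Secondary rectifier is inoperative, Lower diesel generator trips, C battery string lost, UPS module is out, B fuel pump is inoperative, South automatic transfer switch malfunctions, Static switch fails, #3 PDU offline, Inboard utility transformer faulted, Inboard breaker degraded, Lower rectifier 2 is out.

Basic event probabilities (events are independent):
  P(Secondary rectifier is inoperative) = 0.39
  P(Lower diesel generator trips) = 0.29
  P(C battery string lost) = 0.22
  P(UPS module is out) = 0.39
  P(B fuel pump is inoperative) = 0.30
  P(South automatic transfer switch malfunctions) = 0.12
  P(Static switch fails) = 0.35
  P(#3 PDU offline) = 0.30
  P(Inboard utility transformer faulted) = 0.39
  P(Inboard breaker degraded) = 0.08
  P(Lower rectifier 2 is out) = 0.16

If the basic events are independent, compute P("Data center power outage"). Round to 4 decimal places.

0.0075

P(Utility feed inoperative) [AND] = 0.29 × 0.22 × 0.39 = 0.024882
P(Bus B unavailable) [AND] = 0.39 × 0.024882 × 0.30 × 0.12 = 0.000349
P(UPS chain down) [AND] = 0.000349 × 0.35 = 0.000122
P(Bus A inoperative) [OR] = 1 − (1−0.30) × (1−0.39) = 0.573000
P(Distribution tier down) [AND] = 0.573000 × 0.08 × 0.16 = 0.007334
P(Data center power outage) [OR] = 1 − (1−0.000122) × (1−0.007334) = 0.007455
Rounded to 4 decimal places: P(Data center power outage) ≈ 0.0075.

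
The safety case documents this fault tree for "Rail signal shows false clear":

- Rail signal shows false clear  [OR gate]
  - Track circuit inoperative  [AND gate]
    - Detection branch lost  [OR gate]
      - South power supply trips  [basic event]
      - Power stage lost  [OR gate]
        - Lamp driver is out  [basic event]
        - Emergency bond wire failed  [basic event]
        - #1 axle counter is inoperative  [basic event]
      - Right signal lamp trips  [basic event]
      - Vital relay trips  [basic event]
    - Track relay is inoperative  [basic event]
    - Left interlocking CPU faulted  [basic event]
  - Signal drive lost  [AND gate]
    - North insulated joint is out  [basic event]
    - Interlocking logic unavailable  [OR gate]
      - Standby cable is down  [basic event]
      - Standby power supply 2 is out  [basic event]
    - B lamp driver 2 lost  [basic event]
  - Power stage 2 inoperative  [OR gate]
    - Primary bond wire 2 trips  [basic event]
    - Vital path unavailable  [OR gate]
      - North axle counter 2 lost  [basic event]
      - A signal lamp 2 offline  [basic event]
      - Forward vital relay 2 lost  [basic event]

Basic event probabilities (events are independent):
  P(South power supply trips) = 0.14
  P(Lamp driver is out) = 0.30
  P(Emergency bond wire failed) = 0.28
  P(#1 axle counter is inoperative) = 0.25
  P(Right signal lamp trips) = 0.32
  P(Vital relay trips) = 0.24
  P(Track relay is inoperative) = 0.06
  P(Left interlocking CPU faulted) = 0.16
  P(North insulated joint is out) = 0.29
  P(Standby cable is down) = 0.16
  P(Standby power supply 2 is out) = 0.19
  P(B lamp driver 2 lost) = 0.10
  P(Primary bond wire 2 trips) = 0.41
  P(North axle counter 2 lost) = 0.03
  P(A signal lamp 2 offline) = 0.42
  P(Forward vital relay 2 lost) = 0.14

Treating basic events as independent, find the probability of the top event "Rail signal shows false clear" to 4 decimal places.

0.7194

P(Power stage lost) [OR] = 1 − (1−0.30) × (1−0.28) × (1−0.25) = 0.622000
P(Detection branch lost) [OR] = 1 − (1−0.14) × (1−0.622000) × (1−0.32) × (1−0.24) = 0.831999
P(Track circuit inoperative) [AND] = 0.831999 × 0.06 × 0.16 = 0.007987
P(Interlocking logic unavailable) [OR] = 1 − (1−0.16) × (1−0.19) = 0.319600
P(Signal drive lost) [AND] = 0.29 × 0.319600 × 0.10 = 0.009268
P(Vital path unavailable) [OR] = 1 − (1−0.03) × (1−0.42) × (1−0.14) = 0.516164
P(Power stage 2 inoperative) [OR] = 1 − (1−0.41) × (1−0.516164) = 0.714537
P(Rail signal shows false clear) [OR] = 1 − (1−0.007987) × (1−0.009268) × (1−0.714537) = 0.719442
Rounded to 4 decimal places: P(Rail signal shows false clear) ≈ 0.7194.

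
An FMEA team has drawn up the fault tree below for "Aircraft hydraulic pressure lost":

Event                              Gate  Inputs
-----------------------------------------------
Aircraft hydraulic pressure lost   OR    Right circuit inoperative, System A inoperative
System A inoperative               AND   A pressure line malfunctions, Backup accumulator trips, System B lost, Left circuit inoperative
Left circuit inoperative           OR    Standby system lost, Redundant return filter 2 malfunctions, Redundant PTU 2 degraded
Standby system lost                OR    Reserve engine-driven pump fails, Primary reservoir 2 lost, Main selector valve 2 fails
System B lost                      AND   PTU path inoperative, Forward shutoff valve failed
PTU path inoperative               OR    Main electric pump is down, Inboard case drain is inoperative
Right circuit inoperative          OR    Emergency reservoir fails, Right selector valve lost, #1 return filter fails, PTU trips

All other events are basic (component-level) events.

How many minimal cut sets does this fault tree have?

14

Right circuit inoperative [OR]: union of children's cut sets → 4 cut set(s).
PTU path inoperative [OR]: union of children's cut sets → 2 cut set(s).
System B lost [AND]: one cut set from each child combined → 2 × 1 = 2 cut set(s).
Standby system lost [OR]: union of children's cut sets → 3 cut set(s).
Left circuit inoperative [OR]: union of children's cut sets → 5 cut set(s).
System A inoperative [AND]: one cut set from each child combined → 1 × 1 × 2 × 5 = 10 cut set(s).
Aircraft hydraulic pressure lost [OR]: union of children's cut sets → 14 cut set(s).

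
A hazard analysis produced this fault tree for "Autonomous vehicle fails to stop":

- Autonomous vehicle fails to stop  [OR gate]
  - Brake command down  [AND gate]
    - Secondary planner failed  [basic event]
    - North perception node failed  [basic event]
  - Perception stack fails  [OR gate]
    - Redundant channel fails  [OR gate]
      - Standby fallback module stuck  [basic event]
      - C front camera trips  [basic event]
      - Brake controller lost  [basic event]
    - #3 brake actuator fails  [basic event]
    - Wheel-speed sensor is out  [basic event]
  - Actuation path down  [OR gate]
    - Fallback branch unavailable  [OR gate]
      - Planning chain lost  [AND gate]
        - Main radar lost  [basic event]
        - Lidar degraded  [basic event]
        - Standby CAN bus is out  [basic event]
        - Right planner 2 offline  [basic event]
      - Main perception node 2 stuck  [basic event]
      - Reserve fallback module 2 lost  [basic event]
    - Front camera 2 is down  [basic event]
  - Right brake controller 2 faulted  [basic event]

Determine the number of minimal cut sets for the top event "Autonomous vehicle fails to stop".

11

Brake command down [AND]: one cut set from each child combined → 1 × 1 = 1 cut set(s).
Redundant channel fails [OR]: union of children's cut sets → 3 cut set(s).
Perception stack fails [OR]: union of children's cut sets → 5 cut set(s).
Planning chain lost [AND]: one cut set from each child combined → 1 × 1 × 1 × 1 = 1 cut set(s).
Fallback branch unavailable [OR]: union of children's cut sets → 3 cut set(s).
Actuation path down [OR]: union of children's cut sets → 4 cut set(s).
Autonomous vehicle fails to stop [OR]: union of children's cut sets → 11 cut set(s).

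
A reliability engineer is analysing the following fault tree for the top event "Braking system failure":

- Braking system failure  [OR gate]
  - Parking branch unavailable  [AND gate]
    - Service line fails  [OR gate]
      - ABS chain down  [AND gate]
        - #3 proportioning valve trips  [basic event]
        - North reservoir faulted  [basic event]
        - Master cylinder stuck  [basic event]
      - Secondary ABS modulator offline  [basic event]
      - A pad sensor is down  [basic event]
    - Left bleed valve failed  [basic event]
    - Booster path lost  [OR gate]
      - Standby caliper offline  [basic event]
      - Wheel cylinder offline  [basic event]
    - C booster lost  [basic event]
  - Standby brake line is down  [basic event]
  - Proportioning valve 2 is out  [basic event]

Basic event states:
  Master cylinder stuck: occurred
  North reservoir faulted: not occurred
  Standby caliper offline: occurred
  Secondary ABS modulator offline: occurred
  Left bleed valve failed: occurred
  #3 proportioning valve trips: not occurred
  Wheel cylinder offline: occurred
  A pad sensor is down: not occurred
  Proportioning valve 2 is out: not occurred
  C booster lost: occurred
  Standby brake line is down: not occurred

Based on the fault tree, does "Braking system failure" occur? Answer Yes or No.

ABS chain down [AND]: #3 proportioning valve trips=not, North reservoir faulted=not, Master cylinder stuck=occurs → not all inputs occur → does not occur.
Service line fails [OR]: ABS chain down=not, Secondary ABS modulator offline=occurs, A pad sensor is down=not → at least one input occurs → occurs.
Booster path lost [OR]: Standby caliper offline=occurs, Wheel cylinder offline=occurs → at least one input occurs → occurs.
Parking branch unavailable [AND]: Service line fails=occurs, Left bleed valve failed=occurs, Booster path lost=occurs, C booster lost=occurs → all inputs occur → occurs.
Braking system failure [OR]: Parking branch unavailable=occurs, Standby brake line is down=not, Proportioning valve 2 is out=not → at least one input occurs → occurs.

Yes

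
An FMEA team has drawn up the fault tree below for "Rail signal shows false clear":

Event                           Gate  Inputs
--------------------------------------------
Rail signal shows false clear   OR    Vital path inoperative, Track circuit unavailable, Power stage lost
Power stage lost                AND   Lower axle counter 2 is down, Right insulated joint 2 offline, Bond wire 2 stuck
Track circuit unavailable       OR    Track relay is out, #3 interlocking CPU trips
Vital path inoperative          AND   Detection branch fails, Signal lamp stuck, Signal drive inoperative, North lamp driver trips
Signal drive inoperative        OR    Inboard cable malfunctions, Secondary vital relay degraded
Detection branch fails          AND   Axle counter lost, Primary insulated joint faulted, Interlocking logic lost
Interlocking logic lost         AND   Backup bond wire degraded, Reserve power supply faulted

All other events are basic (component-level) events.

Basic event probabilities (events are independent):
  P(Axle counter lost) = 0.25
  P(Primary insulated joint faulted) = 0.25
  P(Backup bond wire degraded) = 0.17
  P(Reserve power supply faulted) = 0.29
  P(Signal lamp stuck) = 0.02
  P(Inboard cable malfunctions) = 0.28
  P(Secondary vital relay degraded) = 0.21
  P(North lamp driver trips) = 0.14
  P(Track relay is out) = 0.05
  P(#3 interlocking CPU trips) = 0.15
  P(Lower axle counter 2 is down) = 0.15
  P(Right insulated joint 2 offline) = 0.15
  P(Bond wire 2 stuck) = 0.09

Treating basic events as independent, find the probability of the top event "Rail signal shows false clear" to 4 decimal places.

P(Interlocking logic lost) [AND] = 0.17 × 0.29 = 0.049300
P(Detection branch fails) [AND] = 0.25 × 0.25 × 0.049300 = 0.003081
P(Signal drive inoperative) [OR] = 1 − (1−0.28) × (1−0.21) = 0.431200
P(Vital path inoperative) [AND] = 0.003081 × 0.02 × 0.431200 × 0.14 = 0.000004
P(Track circuit unavailable) [OR] = 1 − (1−0.05) × (1−0.15) = 0.192500
P(Power stage lost) [AND] = 0.15 × 0.15 × 0.09 = 0.002025
P(Rail signal shows false clear) [OR] = 1 − (1−0.000004) × (1−0.192500) × (1−0.002025) = 0.194138
Rounded to 4 decimal places: P(Rail signal shows false clear) ≈ 0.1941.

0.1941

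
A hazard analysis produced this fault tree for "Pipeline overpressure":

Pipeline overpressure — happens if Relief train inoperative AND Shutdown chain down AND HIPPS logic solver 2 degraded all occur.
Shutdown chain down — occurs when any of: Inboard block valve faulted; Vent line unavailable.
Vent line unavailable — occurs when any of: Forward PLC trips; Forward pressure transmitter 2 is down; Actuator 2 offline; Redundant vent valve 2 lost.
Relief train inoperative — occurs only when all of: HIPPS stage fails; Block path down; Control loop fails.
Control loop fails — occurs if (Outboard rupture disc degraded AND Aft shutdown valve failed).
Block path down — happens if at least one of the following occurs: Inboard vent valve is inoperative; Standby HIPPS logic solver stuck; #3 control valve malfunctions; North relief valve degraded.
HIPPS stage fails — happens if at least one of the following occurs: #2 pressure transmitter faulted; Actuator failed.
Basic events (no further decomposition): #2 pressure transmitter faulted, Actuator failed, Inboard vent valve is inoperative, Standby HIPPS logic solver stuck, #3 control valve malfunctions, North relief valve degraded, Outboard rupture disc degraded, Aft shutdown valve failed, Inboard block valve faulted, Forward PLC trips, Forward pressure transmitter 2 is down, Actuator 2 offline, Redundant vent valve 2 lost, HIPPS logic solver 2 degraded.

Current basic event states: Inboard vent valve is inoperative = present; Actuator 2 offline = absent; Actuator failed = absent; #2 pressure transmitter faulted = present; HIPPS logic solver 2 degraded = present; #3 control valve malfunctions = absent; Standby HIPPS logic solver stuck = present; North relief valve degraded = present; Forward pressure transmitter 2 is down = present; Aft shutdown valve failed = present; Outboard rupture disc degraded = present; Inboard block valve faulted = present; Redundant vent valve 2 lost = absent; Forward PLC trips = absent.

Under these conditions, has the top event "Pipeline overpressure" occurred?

Yes

HIPPS stage fails [OR]: #2 pressure transmitter faulted=occurs, Actuator failed=not → at least one input occurs → occurs.
Block path down [OR]: Inboard vent valve is inoperative=occurs, Standby HIPPS logic solver stuck=occurs, #3 control valve malfunctions=not, North relief valve degraded=occurs → at least one input occurs → occurs.
Control loop fails [AND]: Outboard rupture disc degraded=occurs, Aft shutdown valve failed=occurs → all inputs occur → occurs.
Relief train inoperative [AND]: HIPPS stage fails=occurs, Block path down=occurs, Control loop fails=occurs → all inputs occur → occurs.
Vent line unavailable [OR]: Forward PLC trips=not, Forward pressure transmitter 2 is down=occurs, Actuator 2 offline=not, Redundant vent valve 2 lost=not → at least one input occurs → occurs.
Shutdown chain down [OR]: Inboard block valve faulted=occurs, Vent line unavailable=occurs → at least one input occurs → occurs.
Pipeline overpressure [AND]: Relief train inoperative=occurs, Shutdown chain down=occurs, HIPPS logic solver 2 degraded=occurs → all inputs occur → occurs.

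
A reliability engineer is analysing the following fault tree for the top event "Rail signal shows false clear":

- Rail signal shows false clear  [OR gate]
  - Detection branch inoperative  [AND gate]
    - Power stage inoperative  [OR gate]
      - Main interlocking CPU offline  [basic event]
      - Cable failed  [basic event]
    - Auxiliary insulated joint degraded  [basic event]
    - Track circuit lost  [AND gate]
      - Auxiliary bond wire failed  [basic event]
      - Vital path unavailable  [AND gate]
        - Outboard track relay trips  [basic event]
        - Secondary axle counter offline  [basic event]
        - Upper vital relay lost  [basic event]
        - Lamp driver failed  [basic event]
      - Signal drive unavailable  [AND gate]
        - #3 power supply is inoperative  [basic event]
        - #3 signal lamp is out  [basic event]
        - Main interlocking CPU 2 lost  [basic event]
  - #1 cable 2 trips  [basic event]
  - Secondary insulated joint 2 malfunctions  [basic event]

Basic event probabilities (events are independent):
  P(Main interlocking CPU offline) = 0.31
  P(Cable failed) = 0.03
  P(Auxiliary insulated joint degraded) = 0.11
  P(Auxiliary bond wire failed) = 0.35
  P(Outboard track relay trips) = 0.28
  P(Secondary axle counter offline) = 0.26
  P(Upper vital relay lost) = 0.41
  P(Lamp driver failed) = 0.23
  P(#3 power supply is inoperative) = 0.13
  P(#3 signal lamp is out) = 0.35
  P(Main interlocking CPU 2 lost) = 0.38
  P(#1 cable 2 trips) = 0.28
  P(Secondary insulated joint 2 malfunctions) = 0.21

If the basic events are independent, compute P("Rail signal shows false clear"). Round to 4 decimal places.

0.4312

P(Power stage inoperative) [OR] = 1 − (1−0.31) × (1−0.03) = 0.330700
P(Vital path unavailable) [AND] = 0.28 × 0.26 × 0.41 × 0.23 = 0.006865
P(Signal drive unavailable) [AND] = 0.13 × 0.35 × 0.38 = 0.017290
P(Track circuit lost) [AND] = 0.35 × 0.006865 × 0.017290 = 0.000042
P(Detection branch inoperative) [AND] = 0.330700 × 0.11 × 0.000042 = 0.000002
P(Rail signal shows false clear) [OR] = 1 − (1−0.000002) × (1−0.28) × (1−0.21) = 0.431201
Rounded to 4 decimal places: P(Rail signal shows false clear) ≈ 0.4312.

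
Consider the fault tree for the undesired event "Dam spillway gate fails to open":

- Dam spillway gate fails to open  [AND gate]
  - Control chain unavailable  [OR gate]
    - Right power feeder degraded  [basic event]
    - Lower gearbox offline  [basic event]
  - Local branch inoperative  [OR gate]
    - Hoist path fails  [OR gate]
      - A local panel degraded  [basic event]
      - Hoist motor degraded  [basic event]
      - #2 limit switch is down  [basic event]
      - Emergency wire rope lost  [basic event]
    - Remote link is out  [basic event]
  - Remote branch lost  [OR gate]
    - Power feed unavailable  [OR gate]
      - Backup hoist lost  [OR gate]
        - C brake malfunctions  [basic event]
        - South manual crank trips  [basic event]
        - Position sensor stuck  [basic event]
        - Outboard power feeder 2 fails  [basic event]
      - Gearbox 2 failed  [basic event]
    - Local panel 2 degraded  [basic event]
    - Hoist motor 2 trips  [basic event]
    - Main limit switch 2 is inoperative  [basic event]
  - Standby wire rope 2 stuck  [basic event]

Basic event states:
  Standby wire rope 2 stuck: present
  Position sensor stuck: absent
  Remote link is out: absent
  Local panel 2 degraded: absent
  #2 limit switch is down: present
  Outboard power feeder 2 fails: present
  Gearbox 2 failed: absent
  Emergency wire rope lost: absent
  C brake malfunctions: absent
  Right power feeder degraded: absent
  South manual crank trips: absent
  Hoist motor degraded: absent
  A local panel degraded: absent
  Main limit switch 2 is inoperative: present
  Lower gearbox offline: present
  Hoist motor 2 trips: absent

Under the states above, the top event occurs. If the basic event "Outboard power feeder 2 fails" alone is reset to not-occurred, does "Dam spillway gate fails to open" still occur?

Counterfactual: set "Outboard power feeder 2 fails" to not occurred.
Control chain unavailable [OR]: Right power feeder degraded=not, Lower gearbox offline=occurs → at least one input occurs → occurs.
Hoist path fails [OR]: A local panel degraded=not, Hoist motor degraded=not, #2 limit switch is down=occurs, Emergency wire rope lost=not → at least one input occurs → occurs.
Local branch inoperative [OR]: Hoist path fails=occurs, Remote link is out=not → at least one input occurs → occurs.
Backup hoist lost [OR]: C brake malfunctions=not, South manual crank trips=not, Position sensor stuck=not, Outboard power feeder 2 fails=not → no input occurs → does not occur.
Power feed unavailable [OR]: Backup hoist lost=not, Gearbox 2 failed=not → no input occurs → does not occur.
Remote branch lost [OR]: Power feed unavailable=not, Local panel 2 degraded=not, Hoist motor 2 trips=not, Main limit switch 2 is inoperative=occurs → at least one input occurs → occurs.
Dam spillway gate fails to open [AND]: Control chain unavailable=occurs, Local branch inoperative=occurs, Remote branch lost=occurs, Standby wire rope 2 stuck=occurs → all inputs occur → occurs.

Yes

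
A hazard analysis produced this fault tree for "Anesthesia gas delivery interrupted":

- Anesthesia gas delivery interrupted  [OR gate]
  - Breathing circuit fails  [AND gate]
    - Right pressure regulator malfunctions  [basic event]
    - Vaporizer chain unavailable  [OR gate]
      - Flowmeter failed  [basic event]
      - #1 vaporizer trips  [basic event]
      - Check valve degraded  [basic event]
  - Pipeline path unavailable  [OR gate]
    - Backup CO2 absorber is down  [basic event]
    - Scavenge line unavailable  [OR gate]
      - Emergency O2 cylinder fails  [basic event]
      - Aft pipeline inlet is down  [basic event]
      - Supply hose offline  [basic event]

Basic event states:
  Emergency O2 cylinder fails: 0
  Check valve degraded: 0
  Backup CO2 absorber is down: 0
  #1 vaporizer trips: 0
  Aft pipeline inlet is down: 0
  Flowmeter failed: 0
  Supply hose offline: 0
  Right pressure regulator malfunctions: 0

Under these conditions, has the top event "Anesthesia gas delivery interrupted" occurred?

Vaporizer chain unavailable [OR]: Flowmeter failed=not, #1 vaporizer trips=not, Check valve degraded=not → no input occurs → does not occur.
Breathing circuit fails [AND]: Right pressure regulator malfunctions=not, Vaporizer chain unavailable=not → not all inputs occur → does not occur.
Scavenge line unavailable [OR]: Emergency O2 cylinder fails=not, Aft pipeline inlet is down=not, Supply hose offline=not → no input occurs → does not occur.
Pipeline path unavailable [OR]: Backup CO2 absorber is down=not, Scavenge line unavailable=not → no input occurs → does not occur.
Anesthesia gas delivery interrupted [OR]: Breathing circuit fails=not, Pipeline path unavailable=not → no input occurs → does not occur.

No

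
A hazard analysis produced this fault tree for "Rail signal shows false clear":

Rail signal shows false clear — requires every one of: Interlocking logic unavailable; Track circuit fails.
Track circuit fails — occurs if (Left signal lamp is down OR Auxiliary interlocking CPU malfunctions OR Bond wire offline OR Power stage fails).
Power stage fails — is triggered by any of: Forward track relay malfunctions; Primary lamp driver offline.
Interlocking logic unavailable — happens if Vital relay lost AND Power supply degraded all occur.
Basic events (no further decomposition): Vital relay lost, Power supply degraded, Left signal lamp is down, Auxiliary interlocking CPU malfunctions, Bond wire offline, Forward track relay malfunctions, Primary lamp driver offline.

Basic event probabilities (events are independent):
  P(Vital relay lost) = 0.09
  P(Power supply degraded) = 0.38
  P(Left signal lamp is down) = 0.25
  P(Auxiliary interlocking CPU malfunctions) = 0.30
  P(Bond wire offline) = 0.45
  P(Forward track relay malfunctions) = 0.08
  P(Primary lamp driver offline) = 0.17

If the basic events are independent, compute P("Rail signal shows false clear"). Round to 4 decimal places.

0.0267

P(Interlocking logic unavailable) [AND] = 0.09 × 0.38 = 0.034200
P(Power stage fails) [OR] = 1 − (1−0.08) × (1−0.17) = 0.236400
P(Track circuit fails) [OR] = 1 − (1−0.25) × (1−0.30) × (1−0.45) × (1−0.236400) = 0.779511
P(Rail signal shows false clear) [AND] = 0.034200 × 0.779511 = 0.026659
Rounded to 4 decimal places: P(Rail signal shows false clear) ≈ 0.0267.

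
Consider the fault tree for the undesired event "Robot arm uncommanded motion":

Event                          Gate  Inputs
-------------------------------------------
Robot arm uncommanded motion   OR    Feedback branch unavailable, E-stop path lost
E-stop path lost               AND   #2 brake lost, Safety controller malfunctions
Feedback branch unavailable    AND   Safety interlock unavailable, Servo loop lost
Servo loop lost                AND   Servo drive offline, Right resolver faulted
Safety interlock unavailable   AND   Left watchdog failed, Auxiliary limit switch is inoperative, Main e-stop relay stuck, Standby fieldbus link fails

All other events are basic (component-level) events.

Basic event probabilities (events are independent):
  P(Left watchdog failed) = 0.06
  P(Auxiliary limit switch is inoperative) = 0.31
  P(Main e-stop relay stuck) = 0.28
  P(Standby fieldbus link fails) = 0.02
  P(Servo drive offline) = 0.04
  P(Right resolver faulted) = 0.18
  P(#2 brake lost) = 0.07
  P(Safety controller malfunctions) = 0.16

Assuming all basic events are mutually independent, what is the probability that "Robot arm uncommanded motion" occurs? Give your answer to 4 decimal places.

P(Safety interlock unavailable) [AND] = 0.06 × 0.31 × 0.28 × 0.02 = 0.000104
P(Servo loop lost) [AND] = 0.04 × 0.18 = 0.007200
P(Feedback branch unavailable) [AND] = 0.000104 × 0.007200 = 0.000001
P(E-stop path lost) [AND] = 0.07 × 0.16 = 0.011200
P(Robot arm uncommanded motion) [OR] = 1 − (1−0.000001) × (1−0.011200) = 0.011201
Rounded to 4 decimal places: P(Robot arm uncommanded motion) ≈ 0.0112.

0.0112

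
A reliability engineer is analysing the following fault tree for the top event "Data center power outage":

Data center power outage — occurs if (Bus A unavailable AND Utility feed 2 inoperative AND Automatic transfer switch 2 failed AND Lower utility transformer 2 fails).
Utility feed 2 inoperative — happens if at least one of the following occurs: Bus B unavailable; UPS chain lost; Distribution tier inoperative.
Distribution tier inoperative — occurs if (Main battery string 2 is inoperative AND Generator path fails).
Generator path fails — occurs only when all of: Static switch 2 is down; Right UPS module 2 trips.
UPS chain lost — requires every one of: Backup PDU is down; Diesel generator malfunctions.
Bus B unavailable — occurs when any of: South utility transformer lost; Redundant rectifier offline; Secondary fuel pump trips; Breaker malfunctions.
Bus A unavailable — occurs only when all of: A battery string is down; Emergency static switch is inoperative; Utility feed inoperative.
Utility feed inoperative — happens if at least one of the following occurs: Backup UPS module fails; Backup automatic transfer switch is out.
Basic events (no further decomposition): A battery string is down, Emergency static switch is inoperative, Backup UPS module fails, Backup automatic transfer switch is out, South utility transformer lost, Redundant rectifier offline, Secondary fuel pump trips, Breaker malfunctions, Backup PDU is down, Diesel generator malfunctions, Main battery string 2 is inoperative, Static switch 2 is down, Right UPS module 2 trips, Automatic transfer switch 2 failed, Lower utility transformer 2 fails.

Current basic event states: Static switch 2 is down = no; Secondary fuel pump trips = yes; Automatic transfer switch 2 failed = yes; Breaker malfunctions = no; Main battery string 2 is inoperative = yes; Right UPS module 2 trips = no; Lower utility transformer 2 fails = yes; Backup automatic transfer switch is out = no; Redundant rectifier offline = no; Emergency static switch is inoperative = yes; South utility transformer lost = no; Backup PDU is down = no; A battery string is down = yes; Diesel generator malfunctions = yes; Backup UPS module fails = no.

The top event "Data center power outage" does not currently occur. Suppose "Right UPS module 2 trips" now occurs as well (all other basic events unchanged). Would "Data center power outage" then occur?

No

Counterfactual: set "Right UPS module 2 trips" to occurred.
Utility feed inoperative [OR]: Backup UPS module fails=not, Backup automatic transfer switch is out=not → no input occurs → does not occur.
Bus A unavailable [AND]: A battery string is down=occurs, Emergency static switch is inoperative=occurs, Utility feed inoperative=not → not all inputs occur → does not occur.
Bus B unavailable [OR]: South utility transformer lost=not, Redundant rectifier offline=not, Secondary fuel pump trips=occurs, Breaker malfunctions=not → at least one input occurs → occurs.
UPS chain lost [AND]: Backup PDU is down=not, Diesel generator malfunctions=occurs → not all inputs occur → does not occur.
Generator path fails [AND]: Static switch 2 is down=not, Right UPS module 2 trips=occurs → not all inputs occur → does not occur.
Distribution tier inoperative [AND]: Main battery string 2 is inoperative=occurs, Generator path fails=not → not all inputs occur → does not occur.
Utility feed 2 inoperative [OR]: Bus B unavailable=occurs, UPS chain lost=not, Distribution tier inoperative=not → at least one input occurs → occurs.
Data center power outage [AND]: Bus A unavailable=not, Utility feed 2 inoperative=occurs, Automatic transfer switch 2 failed=occurs, Lower utility transformer 2 fails=occurs → not all inputs occur → does not occur.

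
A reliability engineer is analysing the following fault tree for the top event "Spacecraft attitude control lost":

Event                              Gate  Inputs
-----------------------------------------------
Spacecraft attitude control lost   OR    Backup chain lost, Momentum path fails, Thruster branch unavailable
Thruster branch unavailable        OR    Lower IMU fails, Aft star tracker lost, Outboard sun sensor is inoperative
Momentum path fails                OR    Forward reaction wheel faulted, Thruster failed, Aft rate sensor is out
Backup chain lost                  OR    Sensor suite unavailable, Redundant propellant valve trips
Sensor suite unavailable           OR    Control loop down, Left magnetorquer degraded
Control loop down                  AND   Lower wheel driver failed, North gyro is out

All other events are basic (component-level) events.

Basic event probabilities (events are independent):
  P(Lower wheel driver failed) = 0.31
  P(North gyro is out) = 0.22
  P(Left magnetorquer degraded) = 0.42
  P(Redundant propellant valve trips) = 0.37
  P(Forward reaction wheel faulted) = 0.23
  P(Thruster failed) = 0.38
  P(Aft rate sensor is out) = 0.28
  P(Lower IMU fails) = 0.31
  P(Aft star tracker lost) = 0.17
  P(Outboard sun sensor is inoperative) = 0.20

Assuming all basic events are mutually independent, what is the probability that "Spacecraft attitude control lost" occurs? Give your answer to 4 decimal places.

0.9464

P(Control loop down) [AND] = 0.31 × 0.22 = 0.068200
P(Sensor suite unavailable) [OR] = 1 − (1−0.068200) × (1−0.42) = 0.459556
P(Backup chain lost) [OR] = 1 − (1−0.459556) × (1−0.37) = 0.659520
P(Momentum path fails) [OR] = 1 − (1−0.23) × (1−0.38) × (1−0.28) = 0.656272
P(Thruster branch unavailable) [OR] = 1 − (1−0.31) × (1−0.17) × (1−0.20) = 0.541840
P(Spacecraft attitude control lost) [OR] = 1 − (1−0.659520) × (1−0.656272) × (1−0.541840) = 0.946380
Rounded to 4 decimal places: P(Spacecraft attitude control lost) ≈ 0.9464.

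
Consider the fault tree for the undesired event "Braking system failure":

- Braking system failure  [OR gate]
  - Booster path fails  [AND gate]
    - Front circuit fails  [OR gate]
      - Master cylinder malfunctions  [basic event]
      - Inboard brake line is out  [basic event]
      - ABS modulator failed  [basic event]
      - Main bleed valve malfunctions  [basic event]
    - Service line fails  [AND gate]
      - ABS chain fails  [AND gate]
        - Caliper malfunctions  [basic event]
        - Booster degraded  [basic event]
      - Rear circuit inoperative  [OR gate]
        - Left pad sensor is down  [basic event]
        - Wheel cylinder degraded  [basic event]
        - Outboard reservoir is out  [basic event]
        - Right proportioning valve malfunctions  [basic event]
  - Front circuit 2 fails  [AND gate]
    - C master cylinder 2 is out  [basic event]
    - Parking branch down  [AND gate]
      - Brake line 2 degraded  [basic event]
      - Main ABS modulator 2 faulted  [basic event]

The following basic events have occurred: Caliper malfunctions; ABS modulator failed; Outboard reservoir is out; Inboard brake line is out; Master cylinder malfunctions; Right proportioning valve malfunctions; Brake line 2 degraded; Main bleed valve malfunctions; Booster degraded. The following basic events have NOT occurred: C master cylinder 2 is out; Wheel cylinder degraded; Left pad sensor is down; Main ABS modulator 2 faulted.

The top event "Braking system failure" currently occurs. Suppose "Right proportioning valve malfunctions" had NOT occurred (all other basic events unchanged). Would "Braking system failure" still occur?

Yes

Counterfactual: set "Right proportioning valve malfunctions" to not occurred.
Front circuit fails [OR]: Master cylinder malfunctions=occurs, Inboard brake line is out=occurs, ABS modulator failed=occurs, Main bleed valve malfunctions=occurs → at least one input occurs → occurs.
ABS chain fails [AND]: Caliper malfunctions=occurs, Booster degraded=occurs → all inputs occur → occurs.
Rear circuit inoperative [OR]: Left pad sensor is down=not, Wheel cylinder degraded=not, Outboard reservoir is out=occurs, Right proportioning valve malfunctions=not → at least one input occurs → occurs.
Service line fails [AND]: ABS chain fails=occurs, Rear circuit inoperative=occurs → all inputs occur → occurs.
Booster path fails [AND]: Front circuit fails=occurs, Service line fails=occurs → all inputs occur → occurs.
Parking branch down [AND]: Brake line 2 degraded=occurs, Main ABS modulator 2 faulted=not → not all inputs occur → does not occur.
Front circuit 2 fails [AND]: C master cylinder 2 is out=not, Parking branch down=not → not all inputs occur → does not occur.
Braking system failure [OR]: Booster path fails=occurs, Front circuit 2 fails=not → at least one input occurs → occurs.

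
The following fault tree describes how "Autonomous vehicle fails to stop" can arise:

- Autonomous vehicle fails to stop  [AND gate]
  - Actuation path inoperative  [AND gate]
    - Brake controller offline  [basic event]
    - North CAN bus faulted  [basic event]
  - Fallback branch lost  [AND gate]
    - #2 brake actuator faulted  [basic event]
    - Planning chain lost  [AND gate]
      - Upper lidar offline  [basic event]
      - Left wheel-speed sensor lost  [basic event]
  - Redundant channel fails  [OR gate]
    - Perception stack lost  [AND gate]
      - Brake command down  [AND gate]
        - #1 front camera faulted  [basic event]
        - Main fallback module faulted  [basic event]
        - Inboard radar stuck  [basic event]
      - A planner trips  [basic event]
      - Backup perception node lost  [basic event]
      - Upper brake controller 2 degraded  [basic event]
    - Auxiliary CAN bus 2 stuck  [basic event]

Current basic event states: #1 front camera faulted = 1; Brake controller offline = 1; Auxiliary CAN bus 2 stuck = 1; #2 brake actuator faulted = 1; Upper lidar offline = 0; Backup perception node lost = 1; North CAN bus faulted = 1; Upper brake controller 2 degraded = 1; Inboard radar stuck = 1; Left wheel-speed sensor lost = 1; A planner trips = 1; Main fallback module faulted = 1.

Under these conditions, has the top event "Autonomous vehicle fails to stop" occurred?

Actuation path inoperative [AND]: Brake controller offline=occurs, North CAN bus faulted=occurs → all inputs occur → occurs.
Planning chain lost [AND]: Upper lidar offline=not, Left wheel-speed sensor lost=occurs → not all inputs occur → does not occur.
Fallback branch lost [AND]: #2 brake actuator faulted=occurs, Planning chain lost=not → not all inputs occur → does not occur.
Brake command down [AND]: #1 front camera faulted=occurs, Main fallback module faulted=occurs, Inboard radar stuck=occurs → all inputs occur → occurs.
Perception stack lost [AND]: Brake command down=occurs, A planner trips=occurs, Backup perception node lost=occurs, Upper brake controller 2 degraded=occurs → all inputs occur → occurs.
Redundant channel fails [OR]: Perception stack lost=occurs, Auxiliary CAN bus 2 stuck=occurs → at least one input occurs → occurs.
Autonomous vehicle fails to stop [AND]: Actuation path inoperative=occurs, Fallback branch lost=not, Redundant channel fails=occurs → not all inputs occur → does not occur.

No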